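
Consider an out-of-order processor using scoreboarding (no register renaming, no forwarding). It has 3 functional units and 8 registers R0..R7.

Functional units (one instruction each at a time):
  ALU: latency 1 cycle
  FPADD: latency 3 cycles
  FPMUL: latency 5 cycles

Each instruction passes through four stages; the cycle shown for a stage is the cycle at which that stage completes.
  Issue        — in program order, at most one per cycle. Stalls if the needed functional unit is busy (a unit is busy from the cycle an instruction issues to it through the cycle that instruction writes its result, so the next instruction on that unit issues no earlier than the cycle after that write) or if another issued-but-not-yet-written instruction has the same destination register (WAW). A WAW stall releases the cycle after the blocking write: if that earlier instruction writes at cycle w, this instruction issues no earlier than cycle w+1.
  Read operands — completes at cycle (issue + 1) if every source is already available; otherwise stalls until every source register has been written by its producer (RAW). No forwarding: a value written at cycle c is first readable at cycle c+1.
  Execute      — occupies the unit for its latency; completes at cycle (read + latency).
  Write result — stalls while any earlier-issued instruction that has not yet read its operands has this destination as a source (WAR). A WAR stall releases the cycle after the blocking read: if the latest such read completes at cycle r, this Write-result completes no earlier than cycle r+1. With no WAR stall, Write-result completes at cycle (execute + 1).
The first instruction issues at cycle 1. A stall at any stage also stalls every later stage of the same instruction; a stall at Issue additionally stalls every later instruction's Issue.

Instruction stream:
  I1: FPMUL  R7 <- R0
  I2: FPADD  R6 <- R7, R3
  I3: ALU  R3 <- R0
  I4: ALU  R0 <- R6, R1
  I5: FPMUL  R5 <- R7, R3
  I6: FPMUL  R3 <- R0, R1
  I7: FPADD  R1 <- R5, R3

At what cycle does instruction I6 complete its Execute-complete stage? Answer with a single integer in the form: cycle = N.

cycle = 26

cycle 1: I1 dispatched to FPMUL
cycle 2: I1 operands ready, I2 dispatched to FPADD
cycle 3: I3 dispatched to ALU
cycle 4: I3 operands ready
cycle 5: I3 complete
cycle 7: I1 complete
cycle 8: R7←I1
cycle 9: I2 operands ready
cycle 10: R3←I3
cycle 11: I4 dispatched to ALU
cycle 12: I2 complete, I5 dispatched to FPMUL
cycle 13: R6←I2, I5 operands ready
cycle 14: I4 operands ready
cycle 15: I4 complete
cycle 16: R0←I4
cycle 18: I5 complete
cycle 19: R5←I5
cycle 20: I6 dispatched to FPMUL
cycle 21: I6 operands ready, I7 dispatched to FPADD
cycle 26: I6 complete
cycle 27: R3←I6
cycle 28: I7 operands ready
cycle 31: I7 complete
cycle 32: R1←I7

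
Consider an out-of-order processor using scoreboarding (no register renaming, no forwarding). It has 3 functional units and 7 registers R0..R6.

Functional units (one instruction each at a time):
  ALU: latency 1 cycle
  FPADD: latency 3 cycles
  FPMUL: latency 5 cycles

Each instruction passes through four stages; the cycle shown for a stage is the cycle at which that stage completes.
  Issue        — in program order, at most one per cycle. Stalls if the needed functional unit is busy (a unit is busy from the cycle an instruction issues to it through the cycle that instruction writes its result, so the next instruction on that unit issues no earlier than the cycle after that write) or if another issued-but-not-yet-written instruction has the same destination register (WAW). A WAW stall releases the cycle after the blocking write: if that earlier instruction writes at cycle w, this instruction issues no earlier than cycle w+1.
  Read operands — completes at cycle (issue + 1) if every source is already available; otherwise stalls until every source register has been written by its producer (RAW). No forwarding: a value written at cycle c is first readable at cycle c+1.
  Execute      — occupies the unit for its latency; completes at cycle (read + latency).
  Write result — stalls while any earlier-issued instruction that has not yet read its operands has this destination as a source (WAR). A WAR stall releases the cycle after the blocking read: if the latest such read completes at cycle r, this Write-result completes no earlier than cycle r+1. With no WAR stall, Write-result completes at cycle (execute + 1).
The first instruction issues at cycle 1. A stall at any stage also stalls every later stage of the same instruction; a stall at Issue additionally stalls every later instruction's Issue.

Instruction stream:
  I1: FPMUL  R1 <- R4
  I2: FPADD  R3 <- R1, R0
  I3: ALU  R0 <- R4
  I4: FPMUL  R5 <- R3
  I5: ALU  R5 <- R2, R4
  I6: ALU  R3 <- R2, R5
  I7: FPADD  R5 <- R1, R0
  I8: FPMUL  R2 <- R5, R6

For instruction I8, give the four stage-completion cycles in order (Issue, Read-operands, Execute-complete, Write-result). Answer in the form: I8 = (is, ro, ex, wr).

cycle 1: I1 dispatched to FPMUL
cycle 2: I1 operands ready | I2 dispatched to FPADD
cycle 3: I3 dispatched to ALU
cycle 4: I3 operands ready
cycle 5: I3 complete
cycle 7: I1 complete
cycle 8: R1←I1
cycle 9: I2 operands ready | I4 dispatched to FPMUL
cycle 10: R0←I3
cycle 12: I2 complete
cycle 13: R3←I2
cycle 14: I4 operands ready
cycle 19: I4 complete
cycle 20: R5←I4
cycle 21: I5 dispatched to ALU
cycle 22: I5 operands ready
cycle 23: I5 complete
cycle 24: R5←I5
cycle 25: I6 dispatched to ALU
cycle 26: I6 operands ready | I7 dispatched to FPADD
cycle 27: I6 complete | I7 operands ready | I8 dispatched to FPMUL
cycle 28: R3←I6
cycle 30: I7 complete
cycle 31: R5←I7
cycle 32: I8 operands ready
cycle 37: I8 complete
cycle 38: R2←I8

I8 = (27, 32, 37, 38)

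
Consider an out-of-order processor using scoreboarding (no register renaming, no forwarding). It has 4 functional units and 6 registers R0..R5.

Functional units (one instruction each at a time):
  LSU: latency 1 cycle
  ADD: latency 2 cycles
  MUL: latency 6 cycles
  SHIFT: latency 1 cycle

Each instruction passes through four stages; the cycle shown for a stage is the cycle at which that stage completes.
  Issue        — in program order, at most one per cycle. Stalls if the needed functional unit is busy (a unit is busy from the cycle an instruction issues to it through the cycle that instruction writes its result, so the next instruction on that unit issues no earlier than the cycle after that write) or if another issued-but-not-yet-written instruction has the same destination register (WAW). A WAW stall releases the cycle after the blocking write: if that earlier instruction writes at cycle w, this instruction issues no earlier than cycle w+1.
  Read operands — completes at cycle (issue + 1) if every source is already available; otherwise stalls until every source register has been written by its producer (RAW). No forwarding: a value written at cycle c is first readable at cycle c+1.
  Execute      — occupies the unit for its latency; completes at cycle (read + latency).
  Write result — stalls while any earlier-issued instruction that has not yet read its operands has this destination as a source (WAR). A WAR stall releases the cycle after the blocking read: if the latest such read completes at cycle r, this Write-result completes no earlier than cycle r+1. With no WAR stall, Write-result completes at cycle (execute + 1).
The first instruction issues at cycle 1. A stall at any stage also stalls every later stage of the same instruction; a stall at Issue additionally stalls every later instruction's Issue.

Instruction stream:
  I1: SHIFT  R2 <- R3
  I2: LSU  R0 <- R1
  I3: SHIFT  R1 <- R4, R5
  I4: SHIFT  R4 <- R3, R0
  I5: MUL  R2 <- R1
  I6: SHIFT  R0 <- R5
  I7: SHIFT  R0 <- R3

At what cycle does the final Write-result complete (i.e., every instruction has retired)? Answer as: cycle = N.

[I1] 1/2/3/4
[I2] 2/3/4/5
[I3] 5/6/7/8  (struct: SHIFT busy until I1 writes@4)
[I4] 9/10/11/12  (struct: SHIFT busy until I3 writes@8)
[I5] 10/11/17/18
[I6] 13/14/15/16  (struct: SHIFT busy until I4 writes@12)
[I7] 17/18/19/20  (struct: SHIFT busy until I6 writes@16)

cycle = 20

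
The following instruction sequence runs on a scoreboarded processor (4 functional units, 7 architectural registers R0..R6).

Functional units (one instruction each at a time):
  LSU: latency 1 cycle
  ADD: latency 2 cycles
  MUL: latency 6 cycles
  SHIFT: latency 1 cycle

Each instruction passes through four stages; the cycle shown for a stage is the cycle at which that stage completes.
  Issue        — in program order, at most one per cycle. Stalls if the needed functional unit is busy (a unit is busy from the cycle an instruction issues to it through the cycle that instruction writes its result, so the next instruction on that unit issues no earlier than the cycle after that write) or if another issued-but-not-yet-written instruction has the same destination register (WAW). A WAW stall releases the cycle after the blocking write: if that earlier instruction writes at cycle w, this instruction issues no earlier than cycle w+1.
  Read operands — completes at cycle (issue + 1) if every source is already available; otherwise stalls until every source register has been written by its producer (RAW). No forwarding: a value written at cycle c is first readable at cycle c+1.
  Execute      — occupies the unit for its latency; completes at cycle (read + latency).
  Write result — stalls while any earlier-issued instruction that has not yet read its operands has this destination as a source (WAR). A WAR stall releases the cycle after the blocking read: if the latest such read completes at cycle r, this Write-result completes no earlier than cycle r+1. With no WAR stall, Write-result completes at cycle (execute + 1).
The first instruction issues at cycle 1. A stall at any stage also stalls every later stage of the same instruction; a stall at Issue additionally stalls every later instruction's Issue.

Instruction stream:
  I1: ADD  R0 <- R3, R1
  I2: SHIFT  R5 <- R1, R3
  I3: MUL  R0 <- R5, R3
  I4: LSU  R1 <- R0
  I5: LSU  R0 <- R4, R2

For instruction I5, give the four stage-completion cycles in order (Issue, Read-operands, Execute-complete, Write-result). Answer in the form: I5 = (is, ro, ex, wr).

I5 = (18, 19, 20, 21)

t=1  I1 issues→ADD
t=2  I1 reads; I2 issues→SHIFT
t=3  I2 reads
t=4  I1 exec-done; I2 exec-done
t=5  I1 writes R0; I2 writes R5
t=6  I3 issues→MUL
t=7  I3 reads; I4 issues→LSU
t=13  I3 exec-done
t=14  I3 writes R0
t=15  I4 reads
t=16  I4 exec-done
t=17  I4 writes R1
t=18  I5 issues→LSU
t=19  I5 reads
t=20  I5 exec-done
t=21  I5 writes R0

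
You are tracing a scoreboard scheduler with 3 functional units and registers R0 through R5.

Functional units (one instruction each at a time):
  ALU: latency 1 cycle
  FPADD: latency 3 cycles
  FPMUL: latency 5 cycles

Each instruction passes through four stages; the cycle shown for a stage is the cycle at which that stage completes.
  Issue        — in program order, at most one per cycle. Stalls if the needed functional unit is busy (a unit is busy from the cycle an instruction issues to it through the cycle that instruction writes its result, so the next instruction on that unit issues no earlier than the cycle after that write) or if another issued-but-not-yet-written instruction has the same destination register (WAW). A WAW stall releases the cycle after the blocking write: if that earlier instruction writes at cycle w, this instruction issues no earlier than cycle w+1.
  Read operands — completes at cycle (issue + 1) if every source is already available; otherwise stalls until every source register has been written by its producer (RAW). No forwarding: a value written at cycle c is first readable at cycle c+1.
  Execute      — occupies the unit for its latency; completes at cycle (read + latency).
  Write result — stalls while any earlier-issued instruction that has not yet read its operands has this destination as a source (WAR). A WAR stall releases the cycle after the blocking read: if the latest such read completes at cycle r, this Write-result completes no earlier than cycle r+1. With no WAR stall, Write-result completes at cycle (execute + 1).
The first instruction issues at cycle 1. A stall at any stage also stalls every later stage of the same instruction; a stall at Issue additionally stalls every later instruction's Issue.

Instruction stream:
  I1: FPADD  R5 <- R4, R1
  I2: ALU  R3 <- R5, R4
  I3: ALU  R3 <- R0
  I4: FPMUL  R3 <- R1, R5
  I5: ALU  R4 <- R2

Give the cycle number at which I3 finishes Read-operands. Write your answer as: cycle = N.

I1 -> (1, 2, 5, 6)
I2 -> (2, 7, 8, 9)  // RAW R5: wait I1 write@6
I3 -> (10, 11, 12, 13)  // struct: ALU busy until I2 writes@9
I4 -> (14, 15, 20, 21)  // WAW R3: wait I3 write@13
I5 -> (15, 16, 17, 18)

cycle = 11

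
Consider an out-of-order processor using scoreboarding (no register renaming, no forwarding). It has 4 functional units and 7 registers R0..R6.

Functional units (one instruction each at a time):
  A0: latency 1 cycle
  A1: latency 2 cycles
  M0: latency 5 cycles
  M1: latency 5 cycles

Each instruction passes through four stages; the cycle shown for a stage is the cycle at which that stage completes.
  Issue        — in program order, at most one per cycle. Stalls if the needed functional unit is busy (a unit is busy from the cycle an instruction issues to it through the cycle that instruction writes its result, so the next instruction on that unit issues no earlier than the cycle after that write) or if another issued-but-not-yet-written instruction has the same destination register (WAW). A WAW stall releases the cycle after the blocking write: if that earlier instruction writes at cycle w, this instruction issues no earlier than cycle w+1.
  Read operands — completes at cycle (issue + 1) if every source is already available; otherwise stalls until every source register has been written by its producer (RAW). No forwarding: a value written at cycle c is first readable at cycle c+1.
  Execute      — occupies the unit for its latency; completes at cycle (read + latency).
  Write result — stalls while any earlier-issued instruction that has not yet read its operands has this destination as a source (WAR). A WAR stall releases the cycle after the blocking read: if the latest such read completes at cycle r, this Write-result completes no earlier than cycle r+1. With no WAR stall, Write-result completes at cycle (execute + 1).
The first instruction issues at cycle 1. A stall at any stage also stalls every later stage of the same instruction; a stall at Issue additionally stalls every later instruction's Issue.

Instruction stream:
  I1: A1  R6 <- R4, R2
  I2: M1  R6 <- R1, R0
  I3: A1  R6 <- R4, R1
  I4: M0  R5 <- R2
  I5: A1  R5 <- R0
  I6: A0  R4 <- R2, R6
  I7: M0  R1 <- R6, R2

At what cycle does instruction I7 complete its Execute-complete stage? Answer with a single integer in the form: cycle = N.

cycle = 31

I1  is:1  ro:2  ex:4  wr:5
I2  is:6  ro:7  ex:12  wr:13  — WAW R6: wait I1 write@5
I3  is:14  ro:15  ex:17  wr:18  — WAW R6: wait I2 write@13
I4  is:15  ro:16  ex:21  wr:22
I5  is:23  ro:24  ex:26  wr:27  — WAW R5: wait I4 write@22
I6  is:24  ro:25  ex:26  wr:27
I7  is:25  ro:26  ex:31  wr:32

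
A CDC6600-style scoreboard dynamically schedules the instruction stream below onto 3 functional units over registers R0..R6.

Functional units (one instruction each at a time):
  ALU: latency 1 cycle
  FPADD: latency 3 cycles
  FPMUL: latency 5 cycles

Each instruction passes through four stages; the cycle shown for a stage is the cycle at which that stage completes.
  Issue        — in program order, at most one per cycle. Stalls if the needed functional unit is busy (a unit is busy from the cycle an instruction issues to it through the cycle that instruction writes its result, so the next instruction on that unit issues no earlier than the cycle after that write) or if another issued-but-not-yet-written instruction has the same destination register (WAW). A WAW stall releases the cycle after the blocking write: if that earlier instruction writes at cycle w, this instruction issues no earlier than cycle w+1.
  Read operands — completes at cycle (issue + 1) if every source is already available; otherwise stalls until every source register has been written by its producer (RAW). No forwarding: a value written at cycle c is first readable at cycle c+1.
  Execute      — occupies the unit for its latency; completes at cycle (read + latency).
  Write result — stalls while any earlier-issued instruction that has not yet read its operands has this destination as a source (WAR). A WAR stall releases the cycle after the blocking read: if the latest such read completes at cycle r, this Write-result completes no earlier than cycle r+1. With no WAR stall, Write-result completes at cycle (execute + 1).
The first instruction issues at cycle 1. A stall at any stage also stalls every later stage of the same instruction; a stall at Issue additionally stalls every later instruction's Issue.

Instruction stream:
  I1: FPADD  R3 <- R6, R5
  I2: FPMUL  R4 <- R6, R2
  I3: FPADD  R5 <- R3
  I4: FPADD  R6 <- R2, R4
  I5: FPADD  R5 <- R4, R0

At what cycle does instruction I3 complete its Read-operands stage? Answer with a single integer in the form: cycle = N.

[1] I1 dispatched to FPADD
[2] I1 operands ready; I2 dispatched to FPMUL
[3] I2 operands ready
[5] I1 complete
[6] R3←I1
[7] I3 dispatched to FPADD
[8] I2 complete; I3 operands ready
[9] R4←I2
[11] I3 complete
[12] R5←I3
[13] I4 dispatched to FPADD
[14] I4 operands ready
[17] I4 complete
[18] R6←I4
[19] I5 dispatched to FPADD
[20] I5 operands ready
[23] I5 complete
[24] R5←I5

cycle = 8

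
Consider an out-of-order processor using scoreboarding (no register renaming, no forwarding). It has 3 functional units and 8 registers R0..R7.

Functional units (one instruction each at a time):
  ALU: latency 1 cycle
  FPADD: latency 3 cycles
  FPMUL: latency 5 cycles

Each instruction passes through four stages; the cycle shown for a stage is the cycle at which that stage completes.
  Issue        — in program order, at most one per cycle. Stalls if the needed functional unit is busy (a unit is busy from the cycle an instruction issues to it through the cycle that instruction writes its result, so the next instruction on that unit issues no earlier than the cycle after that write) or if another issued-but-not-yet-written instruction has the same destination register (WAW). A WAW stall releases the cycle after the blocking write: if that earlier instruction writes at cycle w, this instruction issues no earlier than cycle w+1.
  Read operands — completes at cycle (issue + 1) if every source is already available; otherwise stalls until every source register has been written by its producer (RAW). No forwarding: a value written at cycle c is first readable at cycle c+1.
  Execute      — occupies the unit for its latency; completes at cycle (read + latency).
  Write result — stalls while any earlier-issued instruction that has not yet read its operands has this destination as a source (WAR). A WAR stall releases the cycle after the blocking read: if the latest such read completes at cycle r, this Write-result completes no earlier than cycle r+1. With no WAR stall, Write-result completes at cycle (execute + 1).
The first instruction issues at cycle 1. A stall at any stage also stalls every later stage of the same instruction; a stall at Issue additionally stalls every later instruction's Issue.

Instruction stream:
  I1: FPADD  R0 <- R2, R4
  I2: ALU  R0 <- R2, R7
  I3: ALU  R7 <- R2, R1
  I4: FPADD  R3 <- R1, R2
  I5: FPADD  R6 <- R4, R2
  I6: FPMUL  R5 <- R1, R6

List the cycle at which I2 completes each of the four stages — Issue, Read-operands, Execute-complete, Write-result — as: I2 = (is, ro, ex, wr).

I1  is:1  ro:2  ex:5  wr:6
I2  is:7  ro:8  ex:9  wr:10  — WAW R0: wait I1 write@6
I3  is:11  ro:12  ex:13  wr:14  — struct: ALU busy until I2 writes@10
I4  is:12  ro:13  ex:16  wr:17
I5  is:18  ro:19  ex:22  wr:23  — struct: FPADD busy until I4 writes@17
I6  is:19  ro:24  ex:29  wr:30  — RAW R6: wait I5 write@23

I2 = (7, 8, 9, 10)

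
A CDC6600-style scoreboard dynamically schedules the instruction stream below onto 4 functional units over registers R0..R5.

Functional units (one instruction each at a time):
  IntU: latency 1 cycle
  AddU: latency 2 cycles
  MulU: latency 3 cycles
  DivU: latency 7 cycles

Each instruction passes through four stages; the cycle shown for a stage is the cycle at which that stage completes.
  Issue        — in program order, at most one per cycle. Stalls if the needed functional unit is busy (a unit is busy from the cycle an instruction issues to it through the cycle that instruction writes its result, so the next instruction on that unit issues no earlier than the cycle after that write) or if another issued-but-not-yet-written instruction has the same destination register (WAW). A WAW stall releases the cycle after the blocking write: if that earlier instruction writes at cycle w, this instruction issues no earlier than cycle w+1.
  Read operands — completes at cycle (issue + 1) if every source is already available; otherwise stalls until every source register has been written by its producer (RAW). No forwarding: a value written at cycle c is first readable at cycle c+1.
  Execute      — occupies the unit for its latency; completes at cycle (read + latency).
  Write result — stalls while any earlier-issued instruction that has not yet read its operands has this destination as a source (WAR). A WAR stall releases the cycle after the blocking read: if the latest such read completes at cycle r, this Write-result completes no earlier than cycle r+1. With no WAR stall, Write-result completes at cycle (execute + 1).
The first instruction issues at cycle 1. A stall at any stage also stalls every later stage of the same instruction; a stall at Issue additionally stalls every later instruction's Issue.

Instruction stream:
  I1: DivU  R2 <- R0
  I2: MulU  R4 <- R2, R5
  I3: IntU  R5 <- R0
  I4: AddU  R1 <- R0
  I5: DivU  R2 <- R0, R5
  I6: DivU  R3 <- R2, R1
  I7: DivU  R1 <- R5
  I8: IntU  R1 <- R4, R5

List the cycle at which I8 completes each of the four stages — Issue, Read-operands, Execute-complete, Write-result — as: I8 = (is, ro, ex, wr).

I8 = (42, 43, 44, 45)

cycle 1: issue I1 (DivU)
cycle 2: I1 read-ops · issue I2 (MulU)
cycle 3: issue I3 (IntU)
cycle 4: I3 read-ops · issue I4 (AddU)
cycle 5: I3 finished on IntU · I4 read-ops
cycle 7: I4 finished on AddU
cycle 8: I4→R1
cycle 9: I1 finished on DivU
cycle 10: I1→R2
cycle 11: I2 read-ops · issue I5 (DivU)
cycle 12: I3→R5
cycle 13: I5 read-ops
cycle 14: I2 finished on MulU
cycle 15: I2→R4
cycle 20: I5 finished on DivU
cycle 21: I5→R2
cycle 22: issue I6 (DivU)
cycle 23: I6 read-ops
cycle 30: I6 finished on DivU
cycle 31: I6→R3
cycle 32: issue I7 (DivU)
cycle 33: I7 read-ops
cycle 40: I7 finished on DivU
cycle 41: I7→R1
cycle 42: issue I8 (IntU)
cycle 43: I8 read-ops
cycle 44: I8 finished on IntU
cycle 45: I8→R1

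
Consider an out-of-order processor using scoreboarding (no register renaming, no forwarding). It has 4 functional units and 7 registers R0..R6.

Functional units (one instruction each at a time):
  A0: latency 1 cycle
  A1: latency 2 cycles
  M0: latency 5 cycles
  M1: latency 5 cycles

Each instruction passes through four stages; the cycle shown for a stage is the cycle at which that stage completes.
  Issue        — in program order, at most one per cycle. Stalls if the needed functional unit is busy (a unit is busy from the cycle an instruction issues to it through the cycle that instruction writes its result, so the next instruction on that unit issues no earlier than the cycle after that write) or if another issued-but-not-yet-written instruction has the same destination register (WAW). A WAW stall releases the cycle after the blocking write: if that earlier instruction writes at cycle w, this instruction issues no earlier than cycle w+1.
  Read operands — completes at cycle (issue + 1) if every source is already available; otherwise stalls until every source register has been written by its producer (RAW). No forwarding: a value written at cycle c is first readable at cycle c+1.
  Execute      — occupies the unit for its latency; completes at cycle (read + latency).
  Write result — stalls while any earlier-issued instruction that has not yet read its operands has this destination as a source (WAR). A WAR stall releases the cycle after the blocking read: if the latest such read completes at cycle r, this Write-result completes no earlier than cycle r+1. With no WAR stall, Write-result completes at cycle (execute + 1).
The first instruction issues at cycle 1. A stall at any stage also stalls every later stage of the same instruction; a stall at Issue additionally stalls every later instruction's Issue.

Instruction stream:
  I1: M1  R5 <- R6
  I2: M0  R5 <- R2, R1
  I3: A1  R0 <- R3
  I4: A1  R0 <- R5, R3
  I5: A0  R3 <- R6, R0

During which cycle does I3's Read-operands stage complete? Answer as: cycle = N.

[I1] 1/2/7/8
[I2] 9/10/15/16  (WAW R5: wait I1 write@8)
[I3] 10/11/13/14
[I4] 15/17/19/20  (struct: A1 busy until I3 writes@14; RAW R5: wait I2 write@16)
[I5] 16/21/22/23  (RAW R0: wait I4 write@20)

cycle = 11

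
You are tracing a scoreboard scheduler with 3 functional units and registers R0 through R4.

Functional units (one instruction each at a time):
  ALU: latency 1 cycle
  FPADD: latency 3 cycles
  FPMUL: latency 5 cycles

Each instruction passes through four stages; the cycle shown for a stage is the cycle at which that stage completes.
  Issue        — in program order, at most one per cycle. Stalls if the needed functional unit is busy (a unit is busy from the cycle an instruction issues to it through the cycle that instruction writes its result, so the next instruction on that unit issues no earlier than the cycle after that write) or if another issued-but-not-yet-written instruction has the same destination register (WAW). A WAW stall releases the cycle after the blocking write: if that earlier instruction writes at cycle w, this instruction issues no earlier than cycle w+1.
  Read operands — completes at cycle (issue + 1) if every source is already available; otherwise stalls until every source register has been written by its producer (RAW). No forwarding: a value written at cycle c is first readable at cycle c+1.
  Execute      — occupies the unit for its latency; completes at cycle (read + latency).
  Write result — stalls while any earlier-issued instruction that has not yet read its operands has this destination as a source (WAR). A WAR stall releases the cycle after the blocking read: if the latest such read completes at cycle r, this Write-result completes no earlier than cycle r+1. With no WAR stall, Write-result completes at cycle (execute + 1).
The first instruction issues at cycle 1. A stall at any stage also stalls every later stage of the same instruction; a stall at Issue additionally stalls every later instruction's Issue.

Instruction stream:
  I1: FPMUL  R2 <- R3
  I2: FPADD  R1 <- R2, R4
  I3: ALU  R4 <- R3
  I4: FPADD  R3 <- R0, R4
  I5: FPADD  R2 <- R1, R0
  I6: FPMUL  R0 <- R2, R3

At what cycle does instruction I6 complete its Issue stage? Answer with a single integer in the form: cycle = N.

c1: I1 issues→FPMUL
c2: I1 reads, I2 issues→FPADD
c3: I3 issues→ALU
c4: I3 reads
c5: I3 exec-done
c7: I1 exec-done
c8: I1 writes R2
c9: I2 reads
c10: I3 writes R4
c12: I2 exec-done
c13: I2 writes R1
c14: I4 issues→FPADD
c15: I4 reads
c18: I4 exec-done
c19: I4 writes R3
c20: I5 issues→FPADD
c21: I5 reads, I6 issues→FPMUL
c24: I5 exec-done
c25: I5 writes R2
c26: I6 reads
c31: I6 exec-done
c32: I6 writes R0

cycle = 21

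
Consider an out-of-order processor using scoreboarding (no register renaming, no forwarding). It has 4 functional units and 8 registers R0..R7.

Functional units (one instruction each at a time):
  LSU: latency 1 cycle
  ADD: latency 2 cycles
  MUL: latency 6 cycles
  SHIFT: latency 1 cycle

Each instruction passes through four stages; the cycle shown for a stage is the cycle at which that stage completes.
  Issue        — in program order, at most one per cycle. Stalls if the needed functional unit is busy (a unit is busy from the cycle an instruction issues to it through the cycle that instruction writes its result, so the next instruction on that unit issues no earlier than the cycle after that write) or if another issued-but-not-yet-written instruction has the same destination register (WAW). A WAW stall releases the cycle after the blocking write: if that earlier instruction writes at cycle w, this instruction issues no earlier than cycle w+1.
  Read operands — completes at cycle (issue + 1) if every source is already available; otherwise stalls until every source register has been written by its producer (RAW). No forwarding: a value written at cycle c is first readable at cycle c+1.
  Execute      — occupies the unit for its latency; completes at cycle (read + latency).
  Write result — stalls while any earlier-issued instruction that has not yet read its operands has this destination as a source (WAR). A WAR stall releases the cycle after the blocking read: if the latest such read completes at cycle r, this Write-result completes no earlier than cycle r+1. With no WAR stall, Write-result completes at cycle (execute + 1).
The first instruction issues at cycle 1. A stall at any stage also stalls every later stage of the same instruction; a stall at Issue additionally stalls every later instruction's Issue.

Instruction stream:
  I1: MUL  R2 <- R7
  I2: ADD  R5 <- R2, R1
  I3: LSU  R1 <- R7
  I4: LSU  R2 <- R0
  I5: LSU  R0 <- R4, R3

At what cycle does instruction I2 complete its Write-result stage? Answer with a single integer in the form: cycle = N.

1) issue 1, read 2, done 8, write 9
2) issue 2, read 10, done 12, write 13  <RAW R2: wait I1 write@9>
3) issue 3, read 4, done 5, write 11  <WAR R1: wait I2 read@10>
4) issue 12, read 13, done 14, write 15  <struct: LSU busy until I3 writes@11>
5) issue 16, read 17, done 18, write 19  <struct: LSU busy until I4 writes@15>

cycle = 13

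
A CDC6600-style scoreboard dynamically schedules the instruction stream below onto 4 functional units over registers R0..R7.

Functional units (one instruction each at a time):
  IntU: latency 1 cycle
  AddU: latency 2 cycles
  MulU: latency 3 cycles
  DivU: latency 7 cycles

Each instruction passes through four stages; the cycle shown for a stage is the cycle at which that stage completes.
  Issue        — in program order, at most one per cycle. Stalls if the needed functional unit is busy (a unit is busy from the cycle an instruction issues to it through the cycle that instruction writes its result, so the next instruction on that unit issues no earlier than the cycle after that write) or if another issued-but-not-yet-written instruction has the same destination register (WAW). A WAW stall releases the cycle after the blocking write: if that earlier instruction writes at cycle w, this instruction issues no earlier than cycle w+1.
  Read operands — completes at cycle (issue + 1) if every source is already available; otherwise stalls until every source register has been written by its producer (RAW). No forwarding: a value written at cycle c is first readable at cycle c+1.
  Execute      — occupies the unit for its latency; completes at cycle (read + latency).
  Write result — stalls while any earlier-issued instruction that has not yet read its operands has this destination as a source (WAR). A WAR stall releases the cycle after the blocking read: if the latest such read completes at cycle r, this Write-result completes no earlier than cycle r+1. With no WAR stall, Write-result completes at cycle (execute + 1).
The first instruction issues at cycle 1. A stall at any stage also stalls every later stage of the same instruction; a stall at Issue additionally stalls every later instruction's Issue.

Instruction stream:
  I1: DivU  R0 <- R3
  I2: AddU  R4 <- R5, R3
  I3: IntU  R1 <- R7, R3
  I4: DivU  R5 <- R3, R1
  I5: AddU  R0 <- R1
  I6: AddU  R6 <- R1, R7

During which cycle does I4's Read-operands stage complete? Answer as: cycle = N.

cycle = 12

t=1  I1 issues→DivU
t=2  I1 reads; I2 issues→AddU
t=3  I2 reads; I3 issues→IntU
t=4  I3 reads
t=5  I2 exec-done; I3 exec-done
t=6  I2 writes R4; I3 writes R1
t=9  I1 exec-done
t=10  I1 writes R0
t=11  I4 issues→DivU
t=12  I4 reads; I5 issues→AddU
t=13  I5 reads
t=15  I5 exec-done
t=16  I5 writes R0
t=17  I6 issues→AddU
t=18  I6 reads
t=19  I4 exec-done
t=20  I4 writes R5; I6 exec-done
t=21  I6 writes R6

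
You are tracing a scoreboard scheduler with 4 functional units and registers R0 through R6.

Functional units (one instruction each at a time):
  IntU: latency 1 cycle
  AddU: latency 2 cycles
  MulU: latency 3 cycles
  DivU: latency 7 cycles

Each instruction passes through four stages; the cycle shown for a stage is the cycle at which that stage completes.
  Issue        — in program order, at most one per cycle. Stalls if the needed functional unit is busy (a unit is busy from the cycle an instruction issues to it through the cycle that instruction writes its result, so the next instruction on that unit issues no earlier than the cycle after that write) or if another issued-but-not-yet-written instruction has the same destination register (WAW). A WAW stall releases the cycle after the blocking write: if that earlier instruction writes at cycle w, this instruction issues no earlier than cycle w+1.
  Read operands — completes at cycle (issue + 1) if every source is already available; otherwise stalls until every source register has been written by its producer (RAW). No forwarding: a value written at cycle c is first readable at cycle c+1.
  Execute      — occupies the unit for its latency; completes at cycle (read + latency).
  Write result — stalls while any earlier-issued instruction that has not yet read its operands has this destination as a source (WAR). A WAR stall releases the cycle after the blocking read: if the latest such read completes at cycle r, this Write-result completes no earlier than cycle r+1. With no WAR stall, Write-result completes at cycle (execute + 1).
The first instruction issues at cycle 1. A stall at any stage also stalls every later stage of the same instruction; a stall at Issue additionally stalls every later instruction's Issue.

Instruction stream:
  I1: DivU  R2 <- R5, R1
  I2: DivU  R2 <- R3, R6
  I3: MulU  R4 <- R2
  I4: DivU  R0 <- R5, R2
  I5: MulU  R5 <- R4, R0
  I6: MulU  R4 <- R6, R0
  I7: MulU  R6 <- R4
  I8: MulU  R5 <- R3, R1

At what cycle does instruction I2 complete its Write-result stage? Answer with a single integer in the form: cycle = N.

t=1  I1 dispatched to DivU
t=2  I1 operands ready
t=9  I1 complete
t=10  R2←I1
t=11  I2 dispatched to DivU
t=12  I2 operands ready | I3 dispatched to MulU
t=19  I2 complete
t=20  R2←I2
t=21  I3 operands ready | I4 dispatched to DivU
t=22  I4 operands ready
t=24  I3 complete
t=25  R4←I3
t=26  I5 dispatched to MulU
t=29  I4 complete
t=30  R0←I4
t=31  I5 operands ready
t=34  I5 complete
t=35  R5←I5
t=36  I6 dispatched to MulU
t=37  I6 operands ready
t=40  I6 complete
t=41  R4←I6
t=42  I7 dispatched to MulU
t=43  I7 operands ready
t=46  I7 complete
t=47  R6←I7
t=48  I8 dispatched to MulU
t=49  I8 operands ready
t=52  I8 complete
t=53  R5←I8

cycle = 20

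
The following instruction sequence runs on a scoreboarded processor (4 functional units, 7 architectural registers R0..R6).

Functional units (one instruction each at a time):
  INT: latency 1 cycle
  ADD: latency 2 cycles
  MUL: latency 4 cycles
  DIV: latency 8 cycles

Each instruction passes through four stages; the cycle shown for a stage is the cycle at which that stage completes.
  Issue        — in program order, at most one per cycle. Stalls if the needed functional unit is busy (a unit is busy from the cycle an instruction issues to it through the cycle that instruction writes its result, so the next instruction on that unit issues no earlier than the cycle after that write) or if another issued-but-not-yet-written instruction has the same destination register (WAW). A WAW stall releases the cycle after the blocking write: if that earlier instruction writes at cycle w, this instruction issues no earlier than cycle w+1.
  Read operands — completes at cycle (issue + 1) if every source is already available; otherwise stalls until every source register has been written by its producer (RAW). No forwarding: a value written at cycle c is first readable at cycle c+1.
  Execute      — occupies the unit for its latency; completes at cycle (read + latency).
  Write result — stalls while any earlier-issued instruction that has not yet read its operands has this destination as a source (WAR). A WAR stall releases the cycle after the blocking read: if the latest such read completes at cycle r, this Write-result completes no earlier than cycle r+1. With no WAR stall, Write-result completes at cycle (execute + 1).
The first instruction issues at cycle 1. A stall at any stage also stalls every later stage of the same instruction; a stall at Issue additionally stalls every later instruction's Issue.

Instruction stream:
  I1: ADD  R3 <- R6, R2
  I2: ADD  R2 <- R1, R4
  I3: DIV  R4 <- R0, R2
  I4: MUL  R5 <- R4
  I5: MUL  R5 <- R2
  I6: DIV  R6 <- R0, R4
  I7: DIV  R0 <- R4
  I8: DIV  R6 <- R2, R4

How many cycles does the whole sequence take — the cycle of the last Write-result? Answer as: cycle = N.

cycle = 60

I1 -> (1, 2, 4, 5)
I2 -> (6, 7, 9, 10)  // struct: ADD busy until I1 writes@5
I3 -> (7, 11, 19, 20)  // RAW R2: wait I2 write@10
I4 -> (8, 21, 25, 26)  // RAW R4: wait I3 write@20
I5 -> (27, 28, 32, 33)  // struct: MUL busy until I4 writes@26
I6 -> (28, 29, 37, 38)
I7 -> (39, 40, 48, 49)  // struct: DIV busy until I6 writes@38
I8 -> (50, 51, 59, 60)  // struct: DIV busy until I7 writes@49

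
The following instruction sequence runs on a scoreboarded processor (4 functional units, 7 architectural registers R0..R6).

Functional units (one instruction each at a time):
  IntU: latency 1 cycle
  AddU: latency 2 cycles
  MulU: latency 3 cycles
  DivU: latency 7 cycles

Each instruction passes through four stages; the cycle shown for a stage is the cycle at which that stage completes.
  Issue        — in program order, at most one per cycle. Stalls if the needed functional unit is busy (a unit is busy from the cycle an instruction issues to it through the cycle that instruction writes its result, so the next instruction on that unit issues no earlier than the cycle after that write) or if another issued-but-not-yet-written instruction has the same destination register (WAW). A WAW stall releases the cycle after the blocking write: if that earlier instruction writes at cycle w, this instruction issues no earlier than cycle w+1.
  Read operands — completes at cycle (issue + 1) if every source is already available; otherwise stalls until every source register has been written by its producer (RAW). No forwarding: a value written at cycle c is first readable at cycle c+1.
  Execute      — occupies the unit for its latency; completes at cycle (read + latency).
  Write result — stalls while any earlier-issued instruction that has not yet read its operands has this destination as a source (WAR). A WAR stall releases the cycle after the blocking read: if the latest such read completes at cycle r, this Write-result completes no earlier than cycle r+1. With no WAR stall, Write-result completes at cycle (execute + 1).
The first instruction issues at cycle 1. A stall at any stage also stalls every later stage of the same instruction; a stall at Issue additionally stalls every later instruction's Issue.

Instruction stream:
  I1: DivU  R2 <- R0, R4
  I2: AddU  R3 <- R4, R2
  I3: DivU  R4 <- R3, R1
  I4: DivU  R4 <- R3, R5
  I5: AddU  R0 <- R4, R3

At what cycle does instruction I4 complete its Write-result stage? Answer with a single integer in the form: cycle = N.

cycle = 33

c1: I1→DivU
c2: I1 RO, I2→AddU
c9: I1 EX
c10: I1 WR R2
c11: I2 RO, I3→DivU
c13: I2 EX
c14: I2 WR R3
c15: I3 RO
c22: I3 EX
c23: I3 WR R4
c24: I4→DivU
c25: I4 RO, I5→AddU
c32: I4 EX
c33: I4 WR R4
c34: I5 RO
c36: I5 EX
c37: I5 WR R0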